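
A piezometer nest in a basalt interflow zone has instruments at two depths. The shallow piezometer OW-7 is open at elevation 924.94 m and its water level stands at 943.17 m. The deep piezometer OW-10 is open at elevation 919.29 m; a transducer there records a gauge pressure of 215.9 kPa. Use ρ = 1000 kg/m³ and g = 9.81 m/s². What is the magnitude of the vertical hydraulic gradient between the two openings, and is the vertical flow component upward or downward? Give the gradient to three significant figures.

|i_v| ≈ 0.331; vertical flow is downward

Total head at OW-7: h = 943.17 m (water level in the standpipe).
Pressure head at OW-10: ψ = P/(ρg) = 215.9×1000 / (1000 × 9.81) = 22.01 m.
Total head at OW-10: h = z + ψ = 919.29 + 22.01 = 941.30 m.
Δh = h(OW-7) − h(OW-10) = 943.17 − 941.30 = 1.87 m.
Vertical separation Δz = 924.94 − 919.29 = 5.65 m.
|i_v| = |Δh| / Δz = 1.87 / 5.65 = 0.331.
Head is higher in the shallow piezometer, so vertical flow is downward (recharge condition).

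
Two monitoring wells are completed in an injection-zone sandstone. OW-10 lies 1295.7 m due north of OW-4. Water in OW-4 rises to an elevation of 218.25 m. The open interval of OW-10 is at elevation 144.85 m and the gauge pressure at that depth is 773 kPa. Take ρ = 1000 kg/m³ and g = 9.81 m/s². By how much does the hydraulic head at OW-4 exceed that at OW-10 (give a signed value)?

Δh ≈ -5.40 m

Total head at OW-4: h = 218.25 m (water level in the piezometer is the total head).
Pressure head at OW-10: ψ = P/(ρg) = 773×1000 / (1000 × 9.81) = 78.80 m.
Total head at OW-10: h = z + ψ = 144.85 + 78.80 = 223.65 m.
Head difference: h(OW-4) − h(OW-10) = 218.25 − 223.65 = -5.40 m.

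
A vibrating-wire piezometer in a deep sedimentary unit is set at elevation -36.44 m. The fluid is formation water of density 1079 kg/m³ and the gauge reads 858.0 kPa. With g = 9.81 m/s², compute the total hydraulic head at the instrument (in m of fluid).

ψ = P/(ρg) = 858.0×1000 / (1079 × 9.81) = 81.06 m.
h = z + ψ = -36.44 + 81.06 = 44.62 m.

h ≈ 44.62 m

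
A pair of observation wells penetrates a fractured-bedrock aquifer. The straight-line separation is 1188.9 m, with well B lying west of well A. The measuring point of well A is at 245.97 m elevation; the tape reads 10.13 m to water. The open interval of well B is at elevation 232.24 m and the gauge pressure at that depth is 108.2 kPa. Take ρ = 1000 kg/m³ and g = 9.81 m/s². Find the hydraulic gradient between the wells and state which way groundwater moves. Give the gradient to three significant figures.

Total head at well A: h = 245.97 − 10.13 = 235.84 m.
Pressure head at well B: ψ = P/(ρg) = 108.2×1000 / (1000 × 9.81) = 11.03 m.
Total head at well B: h = z + ψ = 232.24 + 11.03 = 243.27 m.
Head difference: h(well A) − h(well B) = 235.84 − 243.27 = -7.43 m.
Hydraulic gradient: i = |Δh| / L = 7.43 / 1188.9 = 0.00625.
Flow is from higher to lower head: from well B toward well A, i.e. toward the east.

i ≈ 0.00625; groundwater flows toward the east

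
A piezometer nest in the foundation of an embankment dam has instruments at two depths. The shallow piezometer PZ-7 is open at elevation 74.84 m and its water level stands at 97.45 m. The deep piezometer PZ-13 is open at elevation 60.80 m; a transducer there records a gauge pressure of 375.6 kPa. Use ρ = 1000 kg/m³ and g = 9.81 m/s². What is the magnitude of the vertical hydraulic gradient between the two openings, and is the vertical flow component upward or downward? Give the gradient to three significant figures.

Total head at PZ-7: h = 97.45 m (water level in the standpipe).
Pressure head at PZ-13: ψ = P/(ρg) = 375.6×1000 / (1000 × 9.81) = 38.29 m.
Total head at PZ-13: h = z + ψ = 60.80 + 38.29 = 99.09 m.
Δh = h(PZ-7) − h(PZ-13) = 97.45 − 99.09 = -1.64 m.
Vertical separation Δz = 74.84 − 60.80 = 14.04 m.
|i_v| = |Δh| / Δz = 1.64 / 14.04 = 0.117.
Head is higher in the deep piezometer, so vertical flow is upward (discharge condition).

|i_v| ≈ 0.117; vertical flow is upward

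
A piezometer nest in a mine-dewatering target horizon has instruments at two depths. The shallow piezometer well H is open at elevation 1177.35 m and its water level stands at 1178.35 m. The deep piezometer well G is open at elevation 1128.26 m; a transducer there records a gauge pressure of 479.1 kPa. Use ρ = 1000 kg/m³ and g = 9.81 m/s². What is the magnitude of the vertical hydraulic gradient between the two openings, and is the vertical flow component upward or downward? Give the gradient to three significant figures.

Total head at well H: h = 1178.35 m (water level in the standpipe).
Pressure head at well G: ψ = P/(ρg) = 479.1×1000 / (1000 × 9.81) = 48.84 m.
Total head at well G: h = z + ψ = 1128.26 + 48.84 = 1177.10 m.
Δh = h(well H) − h(well G) = 1178.35 − 1177.10 = 1.25 m.
Vertical separation Δz = 1177.35 − 1128.26 = 49.09 m.
|i_v| = |Δh| / Δz = 1.25 / 49.09 = 0.0255.
Head is higher in the shallow piezometer, so vertical flow is downward (recharge condition).

|i_v| ≈ 0.0255; vertical flow is downward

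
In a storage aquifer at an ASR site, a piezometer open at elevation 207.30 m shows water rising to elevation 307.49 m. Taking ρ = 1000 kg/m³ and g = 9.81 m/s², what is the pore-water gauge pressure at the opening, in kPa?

P ≈ 983 kPa

Pressure head ψ = h − z = 307.49 − 207.30 = 100.19 m.
P = ρgψ = 1000 × 9.81 × 100.19 = 982864 Pa ≈ 983 kPa.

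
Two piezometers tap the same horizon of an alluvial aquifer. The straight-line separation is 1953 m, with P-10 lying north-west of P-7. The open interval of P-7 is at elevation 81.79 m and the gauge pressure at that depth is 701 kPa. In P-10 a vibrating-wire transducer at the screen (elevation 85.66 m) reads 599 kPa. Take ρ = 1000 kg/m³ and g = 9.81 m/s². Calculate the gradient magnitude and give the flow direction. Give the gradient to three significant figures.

Pressure head at P-7: ψ = P/(ρg) = 701×1000 / (1000 × 9.81) = 71.46 m.
Total head at P-7: h = z + ψ = 81.79 + 71.46 = 153.25 m.
Pressure head at P-10: ψ = P/(ρg) = 599×1000 / (1000 × 9.81) = 61.06 m.
Total head at P-10: h = z + ψ = 85.66 + 61.06 = 146.72 m.
Head difference: h(P-7) − h(P-10) = 153.25 − 146.72 = 6.53 m.
Hydraulic gradient: i = |Δh| / L = 6.53 / 1953 = 0.00334.
Flow is from higher to lower head: from P-7 toward P-10, i.e. toward the north-west.

i ≈ 0.00334; groundwater flows toward the north-west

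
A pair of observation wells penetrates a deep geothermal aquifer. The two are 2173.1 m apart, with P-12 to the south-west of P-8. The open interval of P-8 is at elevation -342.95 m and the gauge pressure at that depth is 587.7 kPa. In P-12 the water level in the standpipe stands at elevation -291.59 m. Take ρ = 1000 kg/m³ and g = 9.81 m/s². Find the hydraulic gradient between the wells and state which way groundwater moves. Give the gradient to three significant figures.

Pressure head at P-8: ψ = P/(ρg) = 587.7×1000 / (1000 × 9.81) = 59.91 m.
Total head at P-8: h = z + ψ = -342.95 + 59.91 = -283.04 m.
Total head at P-12: h = -291.59 m (water level in the piezometer is the total head).
Head difference: h(P-8) − h(P-12) = -283.04 − (-291.59) = 8.55 m.
Hydraulic gradient: i = |Δh| / L = 8.55 / 2173.1 = 0.00393.
Flow is from higher to lower head: from P-8 toward P-12, i.e. toward the south-west.

i ≈ 0.00393; groundwater flows toward the south-west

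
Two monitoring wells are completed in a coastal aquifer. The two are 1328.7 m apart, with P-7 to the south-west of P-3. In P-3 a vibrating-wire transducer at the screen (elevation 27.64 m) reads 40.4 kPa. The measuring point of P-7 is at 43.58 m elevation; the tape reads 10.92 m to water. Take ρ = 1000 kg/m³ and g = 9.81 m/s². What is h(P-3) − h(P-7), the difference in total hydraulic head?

Δh ≈ -0.90 m

Pressure head at P-3: ψ = P/(ρg) = 40.4×1000 / (1000 × 9.81) = 4.12 m.
Total head at P-3: h = z + ψ = 27.64 + 4.12 = 31.76 m.
Total head at P-7: h = 43.58 − 10.92 = 32.66 m.
Head difference: h(P-3) − h(P-7) = 31.76 − 32.66 = -0.90 m.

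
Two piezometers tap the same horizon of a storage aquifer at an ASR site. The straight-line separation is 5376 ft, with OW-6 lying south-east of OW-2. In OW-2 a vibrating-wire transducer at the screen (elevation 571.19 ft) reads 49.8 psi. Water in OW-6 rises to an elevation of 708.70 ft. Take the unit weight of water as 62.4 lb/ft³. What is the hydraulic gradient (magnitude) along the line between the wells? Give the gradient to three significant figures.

Pressure head at OW-2: ψ = 144·P/γ = 144 × 49.8 / 62.4 = 114.92 ft.
Total head at OW-2: h = z + ψ = 571.19 + 114.92 = 686.11 ft.
Total head at OW-6: h = 708.70 ft (water level in the piezometer is the total head).
Head difference: h(OW-2) − h(OW-6) = 686.11 − 708.70 = -22.59 ft.
Hydraulic gradient: i = |Δh| / L = 22.59 / 5376 = 0.00420.

i ≈ 0.00420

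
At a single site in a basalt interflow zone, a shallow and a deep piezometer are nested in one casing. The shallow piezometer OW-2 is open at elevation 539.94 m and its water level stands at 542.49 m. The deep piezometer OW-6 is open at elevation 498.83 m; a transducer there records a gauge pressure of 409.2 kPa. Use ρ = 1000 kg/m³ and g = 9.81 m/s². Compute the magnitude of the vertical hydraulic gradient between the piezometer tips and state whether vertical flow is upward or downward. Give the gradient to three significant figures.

|i_v| ≈ 0.0474; vertical flow is downward

Total head at OW-2: h = 542.49 m (water level in the standpipe).
Pressure head at OW-6: ψ = P/(ρg) = 409.2×1000 / (1000 × 9.81) = 41.71 m.
Total head at OW-6: h = z + ψ = 498.83 + 41.71 = 540.54 m.
Δh = h(OW-2) − h(OW-6) = 542.49 − 540.54 = 1.95 m.
Vertical separation Δz = 539.94 − 498.83 = 41.11 m.
|i_v| = |Δh| / Δz = 1.95 / 41.11 = 0.0474.
Head is higher in the shallow piezometer, so vertical flow is downward (recharge condition).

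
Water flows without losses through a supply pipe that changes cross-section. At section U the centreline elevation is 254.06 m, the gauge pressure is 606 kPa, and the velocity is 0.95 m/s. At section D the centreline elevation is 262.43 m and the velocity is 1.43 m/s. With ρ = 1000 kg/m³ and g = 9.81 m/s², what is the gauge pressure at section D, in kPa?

P₂ ≈ 523 kPa

Pressure head at U: ψ₁ = P₁/(ρg) = 606×1000 / (1000 × 9.81) = 61.77 m.
Velocity heads: v₁²/2g = 0.95²/19.62 = 0.046 m; v₂²/2g = 1.43²/19.62 = 0.104 m.
Total head H = z₁ + ψ₁ + v₁²/2g = 254.06 + 61.77 + 0.046 = 315.88 m.
ψ₂ = H − z₂ − v₂²/2g = 315.88 − 262.43 − 0.104 = 53.35 m.
P₂ = ρgψ₂ = 1000 × 9.81 × 53.35 ≈ 523 kPa.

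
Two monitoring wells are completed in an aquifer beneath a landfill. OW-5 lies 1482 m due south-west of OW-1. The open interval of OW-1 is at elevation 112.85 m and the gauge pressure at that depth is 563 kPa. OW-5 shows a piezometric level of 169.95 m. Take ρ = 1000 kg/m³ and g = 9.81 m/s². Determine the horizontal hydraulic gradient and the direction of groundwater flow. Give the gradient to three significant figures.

i ≈ 0.000196; groundwater flows toward the south-west

Pressure head at OW-1: ψ = P/(ρg) = 563×1000 / (1000 × 9.81) = 57.39 m.
Total head at OW-1: h = z + ψ = 112.85 + 57.39 = 170.24 m.
Total head at OW-5: h = 169.95 m (water level in the piezometer is the total head).
Head difference: h(OW-1) − h(OW-5) = 170.24 − 169.95 = 0.29 m.
Hydraulic gradient: i = |Δh| / L = 0.29 / 1482 = 0.000196.
Flow is from higher to lower head: from OW-1 toward OW-5, i.e. toward the south-west.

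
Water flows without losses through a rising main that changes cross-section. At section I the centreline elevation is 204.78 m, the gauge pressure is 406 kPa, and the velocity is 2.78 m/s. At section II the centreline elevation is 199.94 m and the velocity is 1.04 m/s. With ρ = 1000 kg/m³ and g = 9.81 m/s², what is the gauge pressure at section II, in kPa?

P₂ ≈ 457 kPa

Pressure head at I: ψ₁ = P₁/(ρg) = 406×1000 / (1000 × 9.81) = 41.39 m.
Velocity heads: v₁²/2g = 2.78²/19.62 = 0.394 m; v₂²/2g = 1.04²/19.62 = 0.055 m.
Total head H = z₁ + ψ₁ + v₁²/2g = 204.78 + 41.39 + 0.394 = 246.56 m.
ψ₂ = H − z₂ − v₂²/2g = 246.56 − 199.94 − 0.055 = 46.57 m.
P₂ = ρgψ₂ = 1000 × 9.81 × 46.57 ≈ 457 kPa.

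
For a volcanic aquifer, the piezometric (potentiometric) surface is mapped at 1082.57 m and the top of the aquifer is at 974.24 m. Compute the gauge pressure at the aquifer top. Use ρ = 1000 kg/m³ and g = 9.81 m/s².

P ≈ 1060 kPa

Pressure head at the aquifer top: ψ = h − z = 1082.57 − 974.24 = 108.33 m.
P = ρgψ = 1000 × 9.81 × 108.33 = 1062717 Pa ≈ 1060 kPa.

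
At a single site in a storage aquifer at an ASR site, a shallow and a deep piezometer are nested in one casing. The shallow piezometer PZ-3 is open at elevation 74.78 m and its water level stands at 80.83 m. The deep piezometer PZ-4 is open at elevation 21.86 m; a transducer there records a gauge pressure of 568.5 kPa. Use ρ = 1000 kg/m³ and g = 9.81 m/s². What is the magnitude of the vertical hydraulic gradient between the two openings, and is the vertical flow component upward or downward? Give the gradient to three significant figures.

Total head at PZ-3: h = 80.83 m (water level in the standpipe).
Pressure head at PZ-4: ψ = P/(ρg) = 568.5×1000 / (1000 × 9.81) = 57.95 m.
Total head at PZ-4: h = z + ψ = 21.86 + 57.95 = 79.81 m.
Δh = h(PZ-3) − h(PZ-4) = 80.83 − 79.81 = 1.02 m.
Vertical separation Δz = 74.78 − 21.86 = 52.92 m.
|i_v| = |Δh| / Δz = 1.02 / 52.92 = 0.0193.
Head is higher in the shallow piezometer, so vertical flow is downward (recharge condition).

|i_v| ≈ 0.0193; vertical flow is downward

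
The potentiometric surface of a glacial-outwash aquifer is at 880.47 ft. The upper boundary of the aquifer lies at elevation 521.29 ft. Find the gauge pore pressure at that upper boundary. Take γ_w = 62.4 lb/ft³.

P ≈ 156 psi

Pressure head at the aquifer top: ψ = h − z = 880.47 − 521.29 = 359.18 ft.
P = γψ/144 = 62.4 × 359.18 / 144 = 156 psi.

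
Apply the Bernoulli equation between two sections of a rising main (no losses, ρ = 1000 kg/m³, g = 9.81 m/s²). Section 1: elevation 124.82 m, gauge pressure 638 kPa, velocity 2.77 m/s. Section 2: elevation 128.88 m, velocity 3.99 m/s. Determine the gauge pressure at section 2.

P₂ ≈ 594 kPa

Pressure head at 1: ψ₁ = P₁/(ρg) = 638×1000 / (1000 × 9.81) = 65.04 m.
Velocity heads: v₁²/2g = 2.77²/19.62 = 0.391 m; v₂²/2g = 3.99²/19.62 = 0.811 m.
Total head H = z₁ + ψ₁ + v₁²/2g = 124.82 + 65.04 + 0.391 = 190.25 m.
ψ₂ = H − z₂ − v₂²/2g = 190.25 − 128.88 − 0.811 = 60.56 m.
P₂ = ρgψ₂ = 1000 × 9.81 × 60.56 ≈ 594 kPa.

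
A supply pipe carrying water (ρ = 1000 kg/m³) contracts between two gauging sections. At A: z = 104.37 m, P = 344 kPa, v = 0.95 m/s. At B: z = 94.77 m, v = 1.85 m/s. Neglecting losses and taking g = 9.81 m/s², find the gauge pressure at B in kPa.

P₂ ≈ 437 kPa

Pressure head at A: ψ₁ = P₁/(ρg) = 344×1000 / (1000 × 9.81) = 35.07 m.
Velocity heads: v₁²/2g = 0.95²/19.62 = 0.046 m; v₂²/2g = 1.85²/19.62 = 0.174 m.
Total head H = z₁ + ψ₁ + v₁²/2g = 104.37 + 35.07 + 0.046 = 139.49 m.
ψ₂ = H − z₂ − v₂²/2g = 139.49 − 94.77 − 0.174 = 44.55 m.
P₂ = ρgψ₂ = 1000 × 9.81 × 44.55 ≈ 437 kPa.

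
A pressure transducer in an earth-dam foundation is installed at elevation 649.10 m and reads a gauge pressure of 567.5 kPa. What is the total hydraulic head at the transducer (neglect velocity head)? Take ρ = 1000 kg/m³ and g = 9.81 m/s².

ψ = P/(ρg) = 567.5×1000 / (1000 × 9.81) = 57.85 m.
h = z + ψ = 649.10 + 57.85 = 706.95 m.

h ≈ 706.95 m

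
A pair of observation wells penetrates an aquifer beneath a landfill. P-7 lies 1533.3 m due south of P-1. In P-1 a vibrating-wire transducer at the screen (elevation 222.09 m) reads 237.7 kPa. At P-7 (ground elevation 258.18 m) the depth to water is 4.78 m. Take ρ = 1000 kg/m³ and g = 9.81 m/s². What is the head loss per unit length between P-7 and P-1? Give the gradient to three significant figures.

i ≈ 0.00462 m/m

Pressure head at P-1: ψ = P/(ρg) = 237.7×1000 / (1000 × 9.81) = 24.23 m.
Total head at P-1: h = z + ψ = 222.09 + 24.23 = 246.32 m.
Total head at P-7: h = 258.18 − 4.78 = 253.40 m.
Head difference: h(P-1) − h(P-7) = 246.32 − 253.40 = -7.08 m.
Hydraulic gradient: i = |Δh| / L = 7.08 / 1533.3 = 0.00462.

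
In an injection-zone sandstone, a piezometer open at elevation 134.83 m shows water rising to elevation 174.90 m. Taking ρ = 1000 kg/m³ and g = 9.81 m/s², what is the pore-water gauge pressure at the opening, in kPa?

Pressure head ψ = h − z = 174.90 − 134.83 = 40.07 m.
P = ρgψ = 1000 × 9.81 × 40.07 = 393087 Pa ≈ 393 kPa.

P ≈ 393 kPa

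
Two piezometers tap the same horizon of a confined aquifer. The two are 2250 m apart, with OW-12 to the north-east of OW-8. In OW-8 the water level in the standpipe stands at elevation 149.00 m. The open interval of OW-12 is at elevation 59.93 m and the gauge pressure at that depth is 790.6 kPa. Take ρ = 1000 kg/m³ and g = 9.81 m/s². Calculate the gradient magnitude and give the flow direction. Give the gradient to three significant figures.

Total head at OW-8: h = 149.00 m (water level in the piezometer is the total head).
Pressure head at OW-12: ψ = P/(ρg) = 790.6×1000 / (1000 × 9.81) = 80.59 m.
Total head at OW-12: h = z + ψ = 59.93 + 80.59 = 140.52 m.
Head difference: h(OW-8) − h(OW-12) = 149.00 − 140.52 = 8.48 m.
Hydraulic gradient: i = |Δh| / L = 8.48 / 2250 = 0.00377.
Flow is from higher to lower head: from OW-8 toward OW-12, i.e. toward the north-east.

i ≈ 0.00377; groundwater flows toward the north-east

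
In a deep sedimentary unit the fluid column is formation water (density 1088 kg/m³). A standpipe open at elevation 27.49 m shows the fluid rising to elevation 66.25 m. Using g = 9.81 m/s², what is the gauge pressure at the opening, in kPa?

P ≈ 414 kPa

Pressure head ψ = h − z = 66.25 − 27.49 = 38.76 m.
P = ρgψ = 1088 × 9.81 × 38.76 = 413696 Pa ≈ 414 kPa.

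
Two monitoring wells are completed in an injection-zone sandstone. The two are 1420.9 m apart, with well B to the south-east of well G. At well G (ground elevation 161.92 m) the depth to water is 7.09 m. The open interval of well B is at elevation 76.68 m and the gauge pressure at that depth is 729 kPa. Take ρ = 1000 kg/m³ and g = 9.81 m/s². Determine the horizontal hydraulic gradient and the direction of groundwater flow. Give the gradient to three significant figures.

Total head at well G: h = 161.92 − 7.09 = 154.83 m.
Pressure head at well B: ψ = P/(ρg) = 729×1000 / (1000 × 9.81) = 74.31 m.
Total head at well B: h = z + ψ = 76.68 + 74.31 = 150.99 m.
Head difference: h(well G) − h(well B) = 154.83 − 150.99 = 3.84 m.
Hydraulic gradient: i = |Δh| / L = 3.84 / 1420.9 = 0.00270.
Flow is from higher to lower head: from well G toward well B, i.e. toward the south-east.

i ≈ 0.00270; groundwater flows toward the south-east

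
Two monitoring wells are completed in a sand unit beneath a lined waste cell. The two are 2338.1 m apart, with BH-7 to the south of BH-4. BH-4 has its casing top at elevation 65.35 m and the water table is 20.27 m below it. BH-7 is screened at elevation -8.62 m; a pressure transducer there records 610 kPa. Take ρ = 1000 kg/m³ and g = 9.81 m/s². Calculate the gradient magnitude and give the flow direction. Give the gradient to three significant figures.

Total head at BH-4: h = 65.35 − 20.27 = 45.08 m.
Pressure head at BH-7: ψ = P/(ρg) = 610×1000 / (1000 × 9.81) = 62.18 m.
Total head at BH-7: h = z + ψ = -8.62 + 62.18 = 53.56 m.
Head difference: h(BH-4) − h(BH-7) = 45.08 − 53.56 = -8.48 m.
Hydraulic gradient: i = |Δh| / L = 8.48 / 2338.1 = 0.00363.
Flow is from higher to lower head: from BH-7 toward BH-4, i.e. toward the north.

i ≈ 0.00363; groundwater flows toward the north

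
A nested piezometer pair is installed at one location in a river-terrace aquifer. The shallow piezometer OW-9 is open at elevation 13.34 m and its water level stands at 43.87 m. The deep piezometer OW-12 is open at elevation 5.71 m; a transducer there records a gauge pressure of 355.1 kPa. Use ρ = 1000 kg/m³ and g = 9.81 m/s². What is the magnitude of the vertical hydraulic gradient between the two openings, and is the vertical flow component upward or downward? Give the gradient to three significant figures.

Total head at OW-9: h = 43.87 m (water level in the standpipe).
Pressure head at OW-12: ψ = P/(ρg) = 355.1×1000 / (1000 × 9.81) = 36.20 m.
Total head at OW-12: h = z + ψ = 5.71 + 36.20 = 41.91 m.
Δh = h(OW-9) − h(OW-12) = 43.87 − 41.91 = 1.96 m.
Vertical separation Δz = 13.34 − 5.71 = 7.63 m.
|i_v| = |Δh| / Δz = 1.96 / 7.63 = 0.257.
Head is higher in the shallow piezometer, so vertical flow is downward (recharge condition).

|i_v| ≈ 0.257; vertical flow is downward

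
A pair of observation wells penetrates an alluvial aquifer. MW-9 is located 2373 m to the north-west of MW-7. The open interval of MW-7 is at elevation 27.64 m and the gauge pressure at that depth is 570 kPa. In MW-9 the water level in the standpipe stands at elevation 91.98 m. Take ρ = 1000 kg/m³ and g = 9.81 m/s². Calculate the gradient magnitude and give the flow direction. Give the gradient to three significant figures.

Pressure head at MW-7: ψ = P/(ρg) = 570×1000 / (1000 × 9.81) = 58.10 m.
Total head at MW-7: h = z + ψ = 27.64 + 58.10 = 85.74 m.
Total head at MW-9: h = 91.98 m (water level in the piezometer is the total head).
Head difference: h(MW-7) − h(MW-9) = 85.74 − 91.98 = -6.24 m.
Hydraulic gradient: i = |Δh| / L = 6.24 / 2373 = 0.00263.
Flow is from higher to lower head: from MW-9 toward MW-7, i.e. toward the south-east.

i ≈ 0.00263; groundwater flows toward the south-east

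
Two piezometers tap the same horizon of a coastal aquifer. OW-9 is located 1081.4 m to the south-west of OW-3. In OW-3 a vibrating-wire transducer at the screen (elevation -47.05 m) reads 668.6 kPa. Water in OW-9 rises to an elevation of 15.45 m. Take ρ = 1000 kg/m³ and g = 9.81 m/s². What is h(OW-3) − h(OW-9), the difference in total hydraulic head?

Δh ≈ 5.65 m

Pressure head at OW-3: ψ = P/(ρg) = 668.6×1000 / (1000 × 9.81) = 68.15 m.
Total head at OW-3: h = z + ψ = -47.05 + 68.15 = 21.10 m.
Total head at OW-9: h = 15.45 m (water level in the piezometer is the total head).
Head difference: h(OW-3) − h(OW-9) = 21.10 − 15.45 = 5.65 m.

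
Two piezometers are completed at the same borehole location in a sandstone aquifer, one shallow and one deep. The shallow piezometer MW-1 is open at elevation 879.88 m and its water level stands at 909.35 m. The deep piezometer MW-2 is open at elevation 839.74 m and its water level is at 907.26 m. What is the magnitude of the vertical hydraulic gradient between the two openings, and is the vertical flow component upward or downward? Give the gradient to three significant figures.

|i_v| ≈ 0.0521; vertical flow is downward

Total head at MW-1: h = 909.35 m (water level in the standpipe).
Total head at MW-2: h = 907.26 m.
Δh = h(MW-1) − h(MW-2) = 909.35 − 907.26 = 2.09 m.
Vertical separation Δz = 879.88 − 839.74 = 40.14 m.
|i_v| = |Δh| / Δz = 2.09 / 40.14 = 0.0521.
Head is higher in the shallow piezometer, so vertical flow is downward (recharge condition).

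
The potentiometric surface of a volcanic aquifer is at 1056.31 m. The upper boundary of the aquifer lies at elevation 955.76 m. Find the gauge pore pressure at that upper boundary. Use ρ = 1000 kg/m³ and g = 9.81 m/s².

P ≈ 986 kPa

Pressure head at the aquifer top: ψ = h − z = 1056.31 − 955.76 = 100.55 m.
P = ρgψ = 1000 × 9.81 × 100.55 = 986395 Pa ≈ 986 kPa.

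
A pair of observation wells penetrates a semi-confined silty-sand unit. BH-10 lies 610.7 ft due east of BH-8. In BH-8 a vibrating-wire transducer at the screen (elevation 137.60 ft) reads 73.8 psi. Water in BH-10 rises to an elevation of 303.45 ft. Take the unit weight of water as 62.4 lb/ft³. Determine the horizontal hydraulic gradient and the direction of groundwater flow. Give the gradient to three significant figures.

i ≈ 0.00730; groundwater flows toward the east

Pressure head at BH-8: ψ = 144·P/γ = 144 × 73.8 / 62.4 = 170.31 ft.
Total head at BH-8: h = z + ψ = 137.60 + 170.31 = 307.91 ft.
Total head at BH-10: h = 303.45 ft (water level in the piezometer is the total head).
Head difference: h(BH-8) − h(BH-10) = 307.91 − 303.45 = 4.46 ft.
Hydraulic gradient: i = |Δh| / L = 4.46 / 610.7 = 0.00730.
Flow is from higher to lower head: from BH-8 toward BH-10, i.e. toward the east.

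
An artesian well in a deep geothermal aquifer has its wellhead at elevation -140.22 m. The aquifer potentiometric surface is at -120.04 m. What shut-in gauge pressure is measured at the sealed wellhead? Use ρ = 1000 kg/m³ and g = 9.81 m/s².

Head above the cap: Δh = -120.04 − (-140.22) = 20.18 m.
P = ρgΔh = 1000 × 9.81 × 20.18 = 197966 Pa ≈ 198 kPa.

P ≈ 198 kPa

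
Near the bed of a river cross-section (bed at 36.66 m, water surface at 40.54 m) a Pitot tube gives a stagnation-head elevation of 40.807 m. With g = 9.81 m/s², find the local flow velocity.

Near the bed, under hydrostatic conditions, the piezometric head (z + ψ) equals the free-surface elevation, 40.54 m.
Velocity head = total − piezometric = 40.807 − 40.54 = 0.267 m.
v = √(2g·h_v) = √(2 × 9.81 × 0.267) = 2.29 m/s.

v ≈ 2.29 m/s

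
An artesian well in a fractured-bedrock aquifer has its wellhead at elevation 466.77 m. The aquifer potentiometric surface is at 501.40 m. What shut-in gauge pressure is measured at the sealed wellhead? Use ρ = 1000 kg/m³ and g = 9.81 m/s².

P ≈ 340 kPa

Head above the cap: Δh = 501.40 − 466.77 = 34.63 m.
P = ρgΔh = 1000 × 9.81 × 34.63 = 339720 Pa ≈ 340 kPa.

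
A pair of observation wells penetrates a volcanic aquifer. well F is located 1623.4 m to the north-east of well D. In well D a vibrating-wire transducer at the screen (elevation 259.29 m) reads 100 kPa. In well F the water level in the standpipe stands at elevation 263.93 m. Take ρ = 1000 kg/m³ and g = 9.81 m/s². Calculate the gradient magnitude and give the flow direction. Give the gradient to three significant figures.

Pressure head at well D: ψ = P/(ρg) = 100×1000 / (1000 × 9.81) = 10.19 m.
Total head at well D: h = z + ψ = 259.29 + 10.19 = 269.48 m.
Total head at well F: h = 263.93 m (water level in the piezometer is the total head).
Head difference: h(well D) − h(well F) = 269.48 − 263.93 = 5.55 m.
Hydraulic gradient: i = |Δh| / L = 5.55 / 1623.4 = 0.00342.
Flow is from higher to lower head: from well D toward well F, i.e. toward the north-east.

i ≈ 0.00342; groundwater flows toward the north-east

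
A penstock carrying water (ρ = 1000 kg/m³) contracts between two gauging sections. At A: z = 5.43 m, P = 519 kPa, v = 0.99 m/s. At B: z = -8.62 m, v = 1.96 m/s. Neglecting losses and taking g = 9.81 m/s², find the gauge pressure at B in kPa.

P₂ ≈ 655 kPa

Pressure head at A: ψ₁ = P₁/(ρg) = 519×1000 / (1000 × 9.81) = 52.91 m.
Velocity heads: v₁²/2g = 0.99²/19.62 = 0.050 m; v₂²/2g = 1.96²/19.62 = 0.196 m.
Total head H = z₁ + ψ₁ + v₁²/2g = 5.43 + 52.91 + 0.050 = 58.39 m.
ψ₂ = H − z₂ − v₂²/2g = 58.39 − (-8.62) − 0.196 = 66.81 m.
P₂ = ρgψ₂ = 1000 × 9.81 × 66.81 ≈ 655 kPa.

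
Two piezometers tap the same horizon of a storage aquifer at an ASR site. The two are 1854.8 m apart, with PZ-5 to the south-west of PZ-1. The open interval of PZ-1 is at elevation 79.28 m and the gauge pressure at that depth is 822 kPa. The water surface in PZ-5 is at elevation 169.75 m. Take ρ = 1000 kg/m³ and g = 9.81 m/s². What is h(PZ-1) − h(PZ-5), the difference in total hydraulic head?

Pressure head at PZ-1: ψ = P/(ρg) = 822×1000 / (1000 × 9.81) = 83.79 m.
Total head at PZ-1: h = z + ψ = 79.28 + 83.79 = 163.07 m.
Total head at PZ-5: h = 169.75 m (water level in the piezometer is the total head).
Head difference: h(PZ-1) − h(PZ-5) = 163.07 − 169.75 = -6.68 m.

Δh ≈ -6.68 m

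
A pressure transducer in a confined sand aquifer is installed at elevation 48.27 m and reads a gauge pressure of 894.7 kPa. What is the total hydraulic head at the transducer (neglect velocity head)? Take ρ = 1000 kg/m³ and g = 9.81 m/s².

ψ = P/(ρg) = 894.7×1000 / (1000 × 9.81) = 91.20 m.
h = z + ψ = 48.27 + 91.20 = 139.47 m.

h ≈ 139.47 m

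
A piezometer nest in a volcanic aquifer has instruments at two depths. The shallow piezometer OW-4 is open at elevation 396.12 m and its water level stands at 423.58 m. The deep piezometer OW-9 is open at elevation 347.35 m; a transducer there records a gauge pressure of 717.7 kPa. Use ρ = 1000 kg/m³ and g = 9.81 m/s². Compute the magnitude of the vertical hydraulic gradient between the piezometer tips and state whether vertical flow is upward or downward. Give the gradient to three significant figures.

Total head at OW-4: h = 423.58 m (water level in the standpipe).
Pressure head at OW-9: ψ = P/(ρg) = 717.7×1000 / (1000 × 9.81) = 73.16 m.
Total head at OW-9: h = z + ψ = 347.35 + 73.16 = 420.51 m.
Δh = h(OW-4) − h(OW-9) = 423.58 − 420.51 = 3.07 m.
Vertical separation Δz = 396.12 − 347.35 = 48.77 m.
|i_v| = |Δh| / Δz = 3.07 / 48.77 = 0.0629.
Head is higher in the shallow piezometer, so vertical flow is downward (recharge condition).

|i_v| ≈ 0.0629; vertical flow is downward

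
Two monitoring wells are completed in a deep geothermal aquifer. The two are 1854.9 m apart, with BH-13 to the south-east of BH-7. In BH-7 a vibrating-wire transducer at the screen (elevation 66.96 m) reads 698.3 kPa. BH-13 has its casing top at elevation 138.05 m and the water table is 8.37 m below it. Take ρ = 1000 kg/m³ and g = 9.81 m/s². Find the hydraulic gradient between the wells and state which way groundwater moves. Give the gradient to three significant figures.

Pressure head at BH-7: ψ = P/(ρg) = 698.3×1000 / (1000 × 9.81) = 71.18 m.
Total head at BH-7: h = z + ψ = 66.96 + 71.18 = 138.14 m.
Total head at BH-13: h = 138.05 − 8.37 = 129.68 m.
Head difference: h(BH-7) − h(BH-13) = 138.14 − 129.68 = 8.46 m.
Hydraulic gradient: i = |Δh| / L = 8.46 / 1854.9 = 0.00456.
Flow is from higher to lower head: from BH-7 toward BH-13, i.e. toward the south-east.

i ≈ 0.00456; groundwater flows toward the south-east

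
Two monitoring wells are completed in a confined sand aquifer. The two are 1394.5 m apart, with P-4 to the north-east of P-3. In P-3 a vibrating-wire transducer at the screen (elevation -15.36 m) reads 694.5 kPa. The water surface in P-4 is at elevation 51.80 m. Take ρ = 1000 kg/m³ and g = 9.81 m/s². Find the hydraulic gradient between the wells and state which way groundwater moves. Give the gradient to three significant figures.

Pressure head at P-3: ψ = P/(ρg) = 694.5×1000 / (1000 × 9.81) = 70.80 m.
Total head at P-3: h = z + ψ = -15.36 + 70.80 = 55.44 m.
Total head at P-4: h = 51.80 m (water level in the piezometer is the total head).
Head difference: h(P-3) − h(P-4) = 55.44 − 51.80 = 3.64 m.
Hydraulic gradient: i = |Δh| / L = 3.64 / 1394.5 = 0.00261.
Flow is from higher to lower head: from P-3 toward P-4, i.e. toward the north-east.

i ≈ 0.00261; groundwater flows toward the north-east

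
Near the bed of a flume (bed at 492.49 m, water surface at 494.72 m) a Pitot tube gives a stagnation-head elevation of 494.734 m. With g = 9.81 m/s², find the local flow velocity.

Near the bed, under hydrostatic conditions, the piezometric head (z + ψ) equals the free-surface elevation, 494.72 m.
Velocity head = total − piezometric = 494.734 − 494.72 = 0.014 m.
v = √(2g·h_v) = √(2 × 9.81 × 0.014) = 0.524 m/s.

v ≈ 0.524 m/s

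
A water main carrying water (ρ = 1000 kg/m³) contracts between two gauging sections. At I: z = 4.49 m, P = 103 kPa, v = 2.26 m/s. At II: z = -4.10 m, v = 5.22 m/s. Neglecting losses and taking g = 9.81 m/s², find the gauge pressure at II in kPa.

Pressure head at I: ψ₁ = P₁/(ρg) = 103×1000 / (1000 × 9.81) = 10.50 m.
Velocity heads: v₁²/2g = 2.26²/19.62 = 0.260 m; v₂²/2g = 5.22²/19.62 = 1.389 m.
Total head H = z₁ + ψ₁ + v₁²/2g = 4.49 + 10.50 + 0.260 = 15.25 m.
ψ₂ = H − z₂ − v₂²/2g = 15.25 − (-4.10) − 1.389 = 17.96 m.
P₂ = ρgψ₂ = 1000 × 9.81 × 17.96 ≈ 176 kPa.

P₂ ≈ 176 kPa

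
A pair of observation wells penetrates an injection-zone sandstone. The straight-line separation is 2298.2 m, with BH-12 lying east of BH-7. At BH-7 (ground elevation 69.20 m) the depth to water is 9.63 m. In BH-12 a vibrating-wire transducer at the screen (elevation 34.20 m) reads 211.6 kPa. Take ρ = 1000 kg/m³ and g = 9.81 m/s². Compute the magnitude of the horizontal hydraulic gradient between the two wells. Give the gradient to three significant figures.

i ≈ 0.00165

Total head at BH-7: h = 69.20 − 9.63 = 59.57 m.
Pressure head at BH-12: ψ = P/(ρg) = 211.6×1000 / (1000 × 9.81) = 21.57 m.
Total head at BH-12: h = z + ψ = 34.20 + 21.57 = 55.77 m.
Head difference: h(BH-7) − h(BH-12) = 59.57 − 55.77 = 3.80 m.
Hydraulic gradient: i = |Δh| / L = 3.80 / 2298.2 = 0.00165.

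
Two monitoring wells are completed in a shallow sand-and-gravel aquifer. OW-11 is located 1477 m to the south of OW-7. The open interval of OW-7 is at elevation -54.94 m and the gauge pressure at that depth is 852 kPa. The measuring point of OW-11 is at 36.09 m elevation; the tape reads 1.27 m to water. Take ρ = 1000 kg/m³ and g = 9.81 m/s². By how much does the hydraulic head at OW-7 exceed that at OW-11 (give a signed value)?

Δh ≈ -2.91 m

Pressure head at OW-7: ψ = P/(ρg) = 852×1000 / (1000 × 9.81) = 86.85 m.
Total head at OW-7: h = z + ψ = -54.94 + 86.85 = 31.91 m.
Total head at OW-11: h = 36.09 − 1.27 = 34.82 m.
Head difference: h(OW-7) − h(OW-11) = 31.91 − 34.82 = -2.91 m.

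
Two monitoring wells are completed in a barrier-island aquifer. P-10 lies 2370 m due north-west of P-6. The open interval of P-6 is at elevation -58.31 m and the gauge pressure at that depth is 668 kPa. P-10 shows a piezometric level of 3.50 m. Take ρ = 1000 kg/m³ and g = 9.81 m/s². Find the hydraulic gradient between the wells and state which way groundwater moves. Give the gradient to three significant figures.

Pressure head at P-6: ψ = P/(ρg) = 668×1000 / (1000 × 9.81) = 68.09 m.
Total head at P-6: h = z + ψ = -58.31 + 68.09 = 9.78 m.
Total head at P-10: h = 3.50 m (water level in the piezometer is the total head).
Head difference: h(P-6) − h(P-10) = 9.78 − 3.50 = 6.28 m.
Hydraulic gradient: i = |Δh| / L = 6.28 / 2370 = 0.00265.
Flow is from higher to lower head: from P-6 toward P-10, i.e. toward the north-west.

i ≈ 0.00265; groundwater flows toward the north-west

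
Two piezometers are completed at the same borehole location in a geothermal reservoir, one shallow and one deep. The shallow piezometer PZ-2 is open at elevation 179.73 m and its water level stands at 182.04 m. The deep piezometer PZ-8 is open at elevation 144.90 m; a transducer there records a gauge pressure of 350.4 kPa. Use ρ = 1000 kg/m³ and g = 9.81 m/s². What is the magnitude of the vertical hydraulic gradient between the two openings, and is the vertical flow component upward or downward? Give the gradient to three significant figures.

|i_v| ≈ 0.0408; vertical flow is downward

Total head at PZ-2: h = 182.04 m (water level in the standpipe).
Pressure head at PZ-8: ψ = P/(ρg) = 350.4×1000 / (1000 × 9.81) = 35.72 m.
Total head at PZ-8: h = z + ψ = 144.90 + 35.72 = 180.62 m.
Δh = h(PZ-2) − h(PZ-8) = 182.04 − 180.62 = 1.42 m.
Vertical separation Δz = 179.73 − 144.90 = 34.83 m.
|i_v| = |Δh| / Δz = 1.42 / 34.83 = 0.0408.
Head is higher in the shallow piezometer, so vertical flow is downward (recharge condition).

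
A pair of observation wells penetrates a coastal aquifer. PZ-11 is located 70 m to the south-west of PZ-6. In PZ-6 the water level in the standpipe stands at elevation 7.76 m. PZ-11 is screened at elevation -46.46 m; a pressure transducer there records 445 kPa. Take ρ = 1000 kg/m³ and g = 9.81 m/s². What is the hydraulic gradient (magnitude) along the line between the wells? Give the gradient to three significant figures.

Total head at PZ-6: h = 7.76 m (water level in the piezometer is the total head).
Pressure head at PZ-11: ψ = P/(ρg) = 445×1000 / (1000 × 9.81) = 45.36 m.
Total head at PZ-11: h = z + ψ = -46.46 + 45.36 = -1.10 m.
Head difference: h(PZ-6) − h(PZ-11) = 7.76 − (-1.10) = 8.86 m.
Hydraulic gradient: i = |Δh| / L = 8.86 / 70 = 0.127.

i ≈ 0.127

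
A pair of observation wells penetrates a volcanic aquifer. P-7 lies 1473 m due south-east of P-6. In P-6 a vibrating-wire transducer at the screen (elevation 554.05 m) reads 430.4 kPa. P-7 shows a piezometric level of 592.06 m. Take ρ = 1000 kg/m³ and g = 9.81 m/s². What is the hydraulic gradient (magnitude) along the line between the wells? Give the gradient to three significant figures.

Pressure head at P-6: ψ = P/(ρg) = 430.4×1000 / (1000 × 9.81) = 43.87 m.
Total head at P-6: h = z + ψ = 554.05 + 43.87 = 597.92 m.
Total head at P-7: h = 592.06 m (water level in the piezometer is the total head).
Head difference: h(P-6) − h(P-7) = 597.92 − 592.06 = 5.86 m.
Hydraulic gradient: i = |Δh| / L = 5.86 / 1473 = 0.00398.

i ≈ 0.00398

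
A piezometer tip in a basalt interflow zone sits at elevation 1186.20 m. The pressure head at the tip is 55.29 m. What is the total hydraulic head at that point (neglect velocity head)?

h = z + ψ = 1186.20 + 55.29 = 1241.49 m.

h ≈ 1241.49 m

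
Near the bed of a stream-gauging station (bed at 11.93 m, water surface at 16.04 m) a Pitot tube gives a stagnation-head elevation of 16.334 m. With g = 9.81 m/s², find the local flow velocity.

Near the bed, under hydrostatic conditions, the piezometric head (z + ψ) equals the free-surface elevation, 16.04 m.
Velocity head = total − piezometric = 16.334 − 16.04 = 0.294 m.
v = √(2g·h_v) = √(2 × 9.81 × 0.294) = 2.40 m/s.

v ≈ 2.40 m/s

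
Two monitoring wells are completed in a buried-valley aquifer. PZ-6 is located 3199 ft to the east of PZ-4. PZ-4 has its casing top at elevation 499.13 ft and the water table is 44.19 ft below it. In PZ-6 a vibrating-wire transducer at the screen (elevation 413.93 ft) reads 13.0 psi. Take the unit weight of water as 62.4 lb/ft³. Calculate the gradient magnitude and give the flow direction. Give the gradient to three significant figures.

i ≈ 0.00344; groundwater flows toward the east

Total head at PZ-4: h = 499.13 − 44.19 = 454.94 ft.
Pressure head at PZ-6: ψ = 144·P/γ = 144 × 13.0 / 62.4 = 30.00 ft.
Total head at PZ-6: h = z + ψ = 413.93 + 30.00 = 443.93 ft.
Head difference: h(PZ-4) − h(PZ-6) = 454.94 − 443.93 = 11.01 ft.
Hydraulic gradient: i = |Δh| / L = 11.01 / 3199 = 0.00344.
Flow is from higher to lower head: from PZ-4 toward PZ-6, i.e. toward the east.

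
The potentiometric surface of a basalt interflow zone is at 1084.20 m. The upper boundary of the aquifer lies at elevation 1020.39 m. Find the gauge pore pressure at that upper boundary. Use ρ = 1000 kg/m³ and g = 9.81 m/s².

Pressure head at the aquifer top: ψ = h − z = 1084.20 − 1020.39 = 63.81 m.
P = ρgψ = 1000 × 9.81 × 63.81 = 625976 Pa ≈ 626 kPa.

P ≈ 626 kPa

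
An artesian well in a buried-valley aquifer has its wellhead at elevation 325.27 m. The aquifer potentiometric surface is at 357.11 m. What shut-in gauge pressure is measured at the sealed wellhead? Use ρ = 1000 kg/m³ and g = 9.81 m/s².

P ≈ 312 kPa

Head above the cap: Δh = 357.11 − 325.27 = 31.84 m.
P = ρgΔh = 1000 × 9.81 × 31.84 = 312350 Pa ≈ 312 kPa.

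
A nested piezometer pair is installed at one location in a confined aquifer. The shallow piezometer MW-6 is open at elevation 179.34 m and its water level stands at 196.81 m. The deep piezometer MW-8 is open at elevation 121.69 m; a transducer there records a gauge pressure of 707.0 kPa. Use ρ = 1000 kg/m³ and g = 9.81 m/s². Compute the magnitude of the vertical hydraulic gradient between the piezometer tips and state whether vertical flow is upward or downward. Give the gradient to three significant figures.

|i_v| ≈ 0.0529; vertical flow is downward

Total head at MW-6: h = 196.81 m (water level in the standpipe).
Pressure head at MW-8: ψ = P/(ρg) = 707.0×1000 / (1000 × 9.81) = 72.07 m.
Total head at MW-8: h = z + ψ = 121.69 + 72.07 = 193.76 m.
Δh = h(MW-6) − h(MW-8) = 196.81 − 193.76 = 3.05 m.
Vertical separation Δz = 179.34 − 121.69 = 57.65 m.
|i_v| = |Δh| / Δz = 3.05 / 57.65 = 0.0529.
Head is higher in the shallow piezometer, so vertical flow is downward (recharge condition).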